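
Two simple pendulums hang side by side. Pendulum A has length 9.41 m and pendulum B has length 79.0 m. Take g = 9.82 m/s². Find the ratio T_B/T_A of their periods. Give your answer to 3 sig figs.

T ∝ √L, so T_B/T_A = √(L_B/L_A) = √(79.0/9.41) = 2.90.

2.90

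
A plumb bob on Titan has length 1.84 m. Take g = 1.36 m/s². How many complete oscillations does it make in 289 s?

T = 2π√(L/g) = 2π√(1.84/1.36) = 7.308 s.
Number of complete oscillations = ⌊289/7.308⌋ = ⌊39.54⌋ = 39.

39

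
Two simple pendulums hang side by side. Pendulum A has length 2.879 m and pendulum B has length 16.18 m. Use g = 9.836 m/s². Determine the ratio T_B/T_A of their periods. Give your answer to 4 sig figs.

T ∝ √L, so T_B/T_A = √(L_B/L_A) = √(16.18/2.879) = 2.371.

2.371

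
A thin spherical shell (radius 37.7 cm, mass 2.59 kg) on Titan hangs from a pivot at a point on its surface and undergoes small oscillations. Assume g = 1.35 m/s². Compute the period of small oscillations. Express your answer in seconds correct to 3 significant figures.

I_cm = (2/3)mr² = 0.2454 kg·m². The pivot is at distance d = 0.377 m from the centre of mass.
By the parallel-axis theorem, I = I_cm + md² = 0.2454 + 0.3681 = 0.6135 kg·m².
T = 2π√(I/(mgd)) = 2π√(0.6135/(2.59 × 1.35 × 0.377)) = 4.29 s.

4.29 s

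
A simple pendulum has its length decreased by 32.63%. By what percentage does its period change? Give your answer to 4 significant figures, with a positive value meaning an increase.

-17.92%

T ∝ √L, so T'/T = √(0.67370) = 0.82079.
Percentage change in T = (0.82079 − 1) × 100% = -17.92%.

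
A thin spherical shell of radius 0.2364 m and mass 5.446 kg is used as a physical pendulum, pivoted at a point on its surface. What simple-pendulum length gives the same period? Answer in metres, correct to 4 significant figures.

0.3940 m

The equivalent simple-pendulum length is L_eq = I/(md), where I is about the pivot and d = 0.23640 m.
I_cm = (2/3)mR² = 0.20290 kg·m², so I = I_cm + md² = 0.20290 + 0.30435 = 0.50725 kg·m².
L_eq = 0.50725/(5.446 × 0.23640) = 0.3940 m.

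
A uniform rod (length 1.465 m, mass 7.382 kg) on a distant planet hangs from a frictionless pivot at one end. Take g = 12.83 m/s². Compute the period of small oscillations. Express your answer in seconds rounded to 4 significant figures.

For a physical pendulum T = 2π√(I/(mgd)), with d = 0.73250 m from pivot to centre of mass.
I_cm = mL²/12 = 7.382 × 1.465²/12 = 1.3203 kg·m²; I = I_cm + md² = 1.3203 + 7.382 × 0.73250² = 5.2811 kg·m².
T = 2π√(5.2811/(7.382 × 12.83 × 0.73250)) = 1.734 s.

1.734 s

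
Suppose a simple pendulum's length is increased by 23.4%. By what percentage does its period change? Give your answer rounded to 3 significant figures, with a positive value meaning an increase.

T ∝ √L, so T'/T = √(1.234) = 1.111.
Percentage change in T = (1.111 − 1) × 100% = 11.1%.

11.1%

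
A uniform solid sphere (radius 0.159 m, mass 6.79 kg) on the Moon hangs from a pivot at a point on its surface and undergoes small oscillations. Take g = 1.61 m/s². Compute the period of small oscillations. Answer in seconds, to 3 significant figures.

I_cm = (2/5)mr² = 0.06866 kg·m². The pivot is at distance d = 0.159 m from the centre of mass.
By the parallel-axis theorem, I = I_cm + md² = 0.06866 + 0.1717 = 0.2403 kg·m².
T = 2π√(I/(mgd)) = 2π√(0.2403/(6.79 × 1.61 × 0.159)) = 2.34 s.

2.34 s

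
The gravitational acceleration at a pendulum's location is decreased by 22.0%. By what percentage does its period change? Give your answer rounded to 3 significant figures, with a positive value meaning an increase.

13.2%

T ∝ 1/√g, so T'/T = 1/√(0.7800) = 1.132.
Percentage change in T = (1.132 − 1) × 100% = 13.2%.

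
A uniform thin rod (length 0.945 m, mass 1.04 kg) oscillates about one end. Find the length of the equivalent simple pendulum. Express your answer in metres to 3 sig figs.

The equivalent simple-pendulum length is L_eq = I/(md), where I is about the pivot and d = 0.4725 m.
I_cm = (1/12)mL² = 0.07740 kg·m², so I = I_cm + md² = 0.07740 + 0.2322 = 0.3096 kg·m².
L_eq = 0.3096/(1.04 × 0.4725) = 0.630 m.

0.630 m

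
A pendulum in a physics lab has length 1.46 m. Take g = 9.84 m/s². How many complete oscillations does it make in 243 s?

T = 2π√(L/g) = 2π√(1.46/9.84) = 2.420 s.
Number of complete oscillations = ⌊243/2.420⌋ = ⌊100.4⌋ = 100.

100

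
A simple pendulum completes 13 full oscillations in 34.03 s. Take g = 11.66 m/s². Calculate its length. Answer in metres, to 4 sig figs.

2.024 m

T = 34.03/13 = 2.6177 s.
From T = 2π√(L/g), L = gT²/(4π²) = 11.66 × 2.6177²/(4π²) = 2.024 m.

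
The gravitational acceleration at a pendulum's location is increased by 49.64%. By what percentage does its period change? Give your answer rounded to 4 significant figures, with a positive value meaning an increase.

T ∝ 1/√g, so T'/T = 1/√(1.4964) = 0.81748.
Percentage change in T = (0.81748 − 1) × 100% = -18.25%.

-18.25%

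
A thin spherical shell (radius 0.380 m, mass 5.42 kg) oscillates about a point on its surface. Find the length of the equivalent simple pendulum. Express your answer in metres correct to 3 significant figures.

0.633 m

The equivalent simple-pendulum length is L_eq = I/(md), where I is about the pivot and d = 0.3800 m.
I_cm = (2/3)mR² = 0.5218 kg·m², so I = I_cm + md² = 0.5218 + 0.7826 = 1.304 kg·m².
L_eq = 1.304/(5.42 × 0.3800) = 0.633 m.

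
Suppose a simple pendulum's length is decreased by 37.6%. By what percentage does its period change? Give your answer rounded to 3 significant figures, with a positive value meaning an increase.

T ∝ √L, so T'/T = √(0.6240) = 0.7899.
Percentage change in T = (0.7899 − 1) × 100% = -21.0%.

-21.0%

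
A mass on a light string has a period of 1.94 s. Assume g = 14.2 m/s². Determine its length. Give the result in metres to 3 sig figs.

From T = 2π√(L/g), L = gT²/(4π²) = 14.2 × 1.940²/(4π²) = 1.35 m.

1.35 m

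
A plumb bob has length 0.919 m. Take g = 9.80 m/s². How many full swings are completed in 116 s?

T = 2π√(L/g) = 2π√(0.919/9.80) = 1.924 s.
Number of complete oscillations = ⌊116/1.924⌋ = ⌊60.29⌋ = 60.

60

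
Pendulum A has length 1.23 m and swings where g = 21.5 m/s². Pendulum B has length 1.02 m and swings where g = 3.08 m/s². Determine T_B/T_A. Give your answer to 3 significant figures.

T = 2π√(L/g), so T_B/T_A = √((L_B/g_B)/(L_A/g_A)) = √((1.02/3.08)/(1.23/21.5)) = 2.41.

2.41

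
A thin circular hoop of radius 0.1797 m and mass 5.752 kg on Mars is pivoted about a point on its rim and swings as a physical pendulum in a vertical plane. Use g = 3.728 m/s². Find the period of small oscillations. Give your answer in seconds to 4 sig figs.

1.951 s

I_cm = mr² = 0.18574 kg·m². The pivot is at distance d = 0.1797 m from the centre of mass.
By the parallel-axis theorem, I = I_cm + md² = 0.18574 + 0.18574 = 0.37149 kg·m².
T = 2π√(I/(mgd)) = 2π√(0.37149/(5.752 × 3.728 × 0.1797)) = 1.951 s.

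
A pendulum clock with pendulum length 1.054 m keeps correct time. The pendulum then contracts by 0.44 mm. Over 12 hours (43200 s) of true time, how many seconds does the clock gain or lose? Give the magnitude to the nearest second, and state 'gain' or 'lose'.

T ∝ √L, so T'/T = √(1.05356/1.054) = 0.999791.
In 43200 s of true time the clock registers 43200/0.999791 = 43209.0 s, so it gains 9 s.

gain 9 s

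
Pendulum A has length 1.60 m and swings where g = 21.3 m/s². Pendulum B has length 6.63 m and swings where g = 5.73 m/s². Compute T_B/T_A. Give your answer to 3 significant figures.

T = 2π√(L/g), so T_B/T_A = √((L_B/g_B)/(L_A/g_A)) = √((6.63/5.73)/(1.60/21.3)) = 3.92.

3.92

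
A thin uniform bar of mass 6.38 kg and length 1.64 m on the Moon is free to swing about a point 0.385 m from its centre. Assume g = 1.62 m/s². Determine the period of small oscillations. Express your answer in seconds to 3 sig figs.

For a physical pendulum T = 2π√(I/(mgd)), with d = 0.3850 m from pivot to centre of mass.
I_cm = mL²/12 = 6.38 × 1.64²/12 = 1.430 kg·m²; I = I_cm + md² = 1.430 + 6.38 × 0.3850² = 2.376 kg·m².
T = 2π√(2.376/(6.38 × 1.62 × 0.3850)) = 4.85 s.

4.85 s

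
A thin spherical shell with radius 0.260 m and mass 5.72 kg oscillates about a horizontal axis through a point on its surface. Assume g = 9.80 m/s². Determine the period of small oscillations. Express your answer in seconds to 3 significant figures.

I_cm = (2/3)mr² = 0.2578 kg·m². The pivot is at distance d = 0.260 m from the centre of mass.
By the parallel-axis theorem, I = I_cm + md² = 0.2578 + 0.3867 = 0.6445 kg·m².
T = 2π√(I/(mgd)) = 2π√(0.6445/(5.72 × 9.80 × 0.260)) = 1.32 s.

1.32 s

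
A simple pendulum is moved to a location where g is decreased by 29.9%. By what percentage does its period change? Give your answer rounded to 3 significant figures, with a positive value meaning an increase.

19.4%

T ∝ 1/√g, so T'/T = 1/√(0.7010) = 1.194.
Percentage change in T = (1.194 − 1) × 100% = 19.4%.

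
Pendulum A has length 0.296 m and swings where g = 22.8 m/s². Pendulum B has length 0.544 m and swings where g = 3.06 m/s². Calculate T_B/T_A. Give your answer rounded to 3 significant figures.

3.70

T = 2π√(L/g), so T_B/T_A = √((L_B/g_B)/(L_A/g_A)) = √((0.544/3.06)/(0.296/22.8)) = 3.70.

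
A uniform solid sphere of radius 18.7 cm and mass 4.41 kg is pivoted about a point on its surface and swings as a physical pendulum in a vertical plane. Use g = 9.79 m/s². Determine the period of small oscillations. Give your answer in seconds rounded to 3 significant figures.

1.03 s

I_cm = (2/5)mr² = 0.06169 kg·m². The pivot is at distance d = 0.187 m from the centre of mass.
By the parallel-axis theorem, I = I_cm + md² = 0.06169 + 0.1542 = 0.2159 kg·m².
T = 2π√(I/(mgd)) = 2π√(0.2159/(4.41 × 9.79 × 0.187)) = 1.03 s.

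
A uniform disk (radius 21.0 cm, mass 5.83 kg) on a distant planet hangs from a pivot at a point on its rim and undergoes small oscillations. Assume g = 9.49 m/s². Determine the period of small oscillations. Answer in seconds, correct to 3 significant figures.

I_cm = ½mr² = 0.1286 kg·m². The pivot is at distance d = 0.210 m from the centre of mass.
By the parallel-axis theorem, I = I_cm + md² = 0.1286 + 0.2571 = 0.3857 kg·m².
T = 2π√(I/(mgd)) = 2π√(0.3857/(5.83 × 9.49 × 0.210)) = 1.14 s.

1.14 s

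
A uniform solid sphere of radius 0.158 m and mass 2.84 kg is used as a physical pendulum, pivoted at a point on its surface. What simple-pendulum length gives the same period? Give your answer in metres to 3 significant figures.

0.221 m

The equivalent simple-pendulum length is L_eq = I/(md), where I is about the pivot and d = 0.1580 m.
I_cm = (2/5)mR² = 0.02836 kg·m², so I = I_cm + md² = 0.02836 + 0.07090 = 0.09926 kg·m².
L_eq = 0.09926/(2.84 × 0.1580) = 0.221 m.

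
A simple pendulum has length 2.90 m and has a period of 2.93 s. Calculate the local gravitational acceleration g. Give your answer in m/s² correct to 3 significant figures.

From T = 2π√(L/g), g = 4π²L/T² = 4π² × 2.90/2.930² = 13.3 m/s².

13.3 m/s²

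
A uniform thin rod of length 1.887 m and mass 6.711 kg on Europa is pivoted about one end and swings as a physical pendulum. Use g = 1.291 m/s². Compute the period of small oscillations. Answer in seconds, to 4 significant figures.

For a physical pendulum T = 2π√(I/(mgd)), with d = 0.94350 m from pivot to centre of mass.
I_cm = mL²/12 = 6.711 × 1.887²/12 = 1.9914 kg·m²; I = I_cm + md² = 1.9914 + 6.711 × 0.94350² = 7.9654 kg·m².
T = 2π√(7.9654/(6.711 × 1.291 × 0.94350)) = 6.202 s.

6.202 s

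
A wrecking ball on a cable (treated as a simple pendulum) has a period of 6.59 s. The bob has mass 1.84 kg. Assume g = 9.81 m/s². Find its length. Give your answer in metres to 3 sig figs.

From T = 2π√(L/g), L = gT²/(4π²) = 9.81 × 6.590²/(4π²) = 10.8 m.

10.8 m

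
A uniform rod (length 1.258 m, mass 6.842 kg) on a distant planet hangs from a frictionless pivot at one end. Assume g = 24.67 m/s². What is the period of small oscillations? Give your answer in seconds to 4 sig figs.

1.158 s

For a physical pendulum T = 2π√(I/(mgd)), with d = 0.62900 m from pivot to centre of mass.
I_cm = mL²/12 = 6.842 × 1.258²/12 = 0.90233 kg·m²; I = I_cm + md² = 0.90233 + 6.842 × 0.62900² = 3.6093 kg·m².
T = 2π√(3.6093/(6.842 × 24.67 × 0.62900)) = 1.158 s.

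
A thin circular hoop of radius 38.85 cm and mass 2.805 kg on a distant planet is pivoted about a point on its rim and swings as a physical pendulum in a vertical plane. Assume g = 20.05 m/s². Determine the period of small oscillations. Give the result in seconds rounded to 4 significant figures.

1.237 s

I_cm = mr² = 0.42336 kg·m². The pivot is at distance d = 0.3885 m from the centre of mass.
By the parallel-axis theorem, I = I_cm + md² = 0.42336 + 0.42336 = 0.84673 kg·m².
T = 2π√(I/(mgd)) = 2π√(0.84673/(2.805 × 20.05 × 0.3885)) = 1.237 s.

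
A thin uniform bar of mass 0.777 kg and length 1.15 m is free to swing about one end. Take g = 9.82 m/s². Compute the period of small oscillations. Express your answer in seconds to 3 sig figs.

For a physical pendulum T = 2π√(I/(mgd)), with d = 0.5750 m from pivot to centre of mass.
I_cm = mL²/12 = 0.777 × 1.15²/12 = 0.08563 kg·m²; I = I_cm + md² = 0.08563 + 0.777 × 0.5750² = 0.3425 kg·m².
T = 2π√(0.3425/(0.777 × 9.82 × 0.5750)) = 1.76 s.

1.76 s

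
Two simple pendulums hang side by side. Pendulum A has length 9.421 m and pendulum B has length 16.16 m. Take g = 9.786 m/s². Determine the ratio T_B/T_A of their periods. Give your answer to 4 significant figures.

T ∝ √L, so T_B/T_A = √(L_B/L_A) = √(16.16/9.421) = 1.310.

1.310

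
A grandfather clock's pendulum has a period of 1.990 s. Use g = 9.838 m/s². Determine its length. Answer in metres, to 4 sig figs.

0.9869 m

From T = 2π√(L/g), L = gT²/(4π²) = 9.838 × 1.9900²/(4π²) = 0.9869 m.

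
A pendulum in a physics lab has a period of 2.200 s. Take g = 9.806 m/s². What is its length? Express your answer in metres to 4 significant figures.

1.202 m

From T = 2π√(L/g), L = gT²/(4π²) = 9.806 × 2.2000²/(4π²) = 1.202 m.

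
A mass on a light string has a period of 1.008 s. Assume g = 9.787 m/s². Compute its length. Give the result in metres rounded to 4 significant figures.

From T = 2π√(L/g), L = gT²/(4π²) = 9.787 × 1.0080²/(4π²) = 0.2519 m.

0.2519 m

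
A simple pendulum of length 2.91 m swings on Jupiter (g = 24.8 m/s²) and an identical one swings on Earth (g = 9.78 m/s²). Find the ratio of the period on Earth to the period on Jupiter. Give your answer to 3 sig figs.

1.59

T ∝ 1/√g, so T₂/T₁ = √(g₁/g₂) = √(24.8/9.78) = 1.59.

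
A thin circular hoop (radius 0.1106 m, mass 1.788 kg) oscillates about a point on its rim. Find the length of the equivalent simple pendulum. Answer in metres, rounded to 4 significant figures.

The equivalent simple-pendulum length is L_eq = I/(md), where I is about the pivot and d = 0.11060 m.
I_cm = mR² = 0.021871 kg·m², so I = I_cm + md² = 0.021871 + 0.021871 = 0.043743 kg·m².
L_eq = 0.043743/(1.788 × 0.11060) = 0.2212 m.

0.2212 m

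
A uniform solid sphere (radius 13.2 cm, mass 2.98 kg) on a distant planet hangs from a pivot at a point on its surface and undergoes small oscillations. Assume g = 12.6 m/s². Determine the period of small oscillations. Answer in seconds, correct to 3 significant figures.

I_cm = (2/5)mr² = 0.02077 kg·m². The pivot is at distance d = 0.132 m from the centre of mass.
By the parallel-axis theorem, I = I_cm + md² = 0.02077 + 0.05192 = 0.07269 kg·m².
T = 2π√(I/(mgd)) = 2π√(0.07269/(2.98 × 12.6 × 0.132)) = 0.761 s.

0.761 s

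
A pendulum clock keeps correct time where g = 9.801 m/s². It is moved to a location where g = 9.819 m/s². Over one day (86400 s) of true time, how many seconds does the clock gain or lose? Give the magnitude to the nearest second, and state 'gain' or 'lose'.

The clock's period scales as T ∝ 1/√g, so T'/T = √(9.801/9.819) = 0.999083.
In 86400 s of true time the clock registers 86400/0.999083 = 86479.3 s, so it gains 79 s.

gain 79 s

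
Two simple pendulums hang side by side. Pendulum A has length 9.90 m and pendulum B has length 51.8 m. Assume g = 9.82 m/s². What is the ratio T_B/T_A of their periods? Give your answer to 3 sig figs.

T ∝ √L, so T_B/T_A = √(L_B/L_A) = √(51.8/9.90) = 2.29.

2.29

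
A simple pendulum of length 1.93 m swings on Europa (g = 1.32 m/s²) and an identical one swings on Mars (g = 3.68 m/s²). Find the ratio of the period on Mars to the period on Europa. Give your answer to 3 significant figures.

T ∝ 1/√g, so T₂/T₁ = √(g₁/g₂) = √(1.32/3.68) = 0.599.

0.599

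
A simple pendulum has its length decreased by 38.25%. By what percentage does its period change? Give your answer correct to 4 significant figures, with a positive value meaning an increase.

T ∝ √L, so T'/T = √(0.61750) = 0.78581.
Percentage change in T = (0.78581 − 1) × 100% = -21.42%.

-21.42%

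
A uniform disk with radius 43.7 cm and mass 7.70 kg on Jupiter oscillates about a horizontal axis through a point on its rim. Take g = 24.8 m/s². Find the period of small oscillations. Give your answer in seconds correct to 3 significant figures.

I_cm = ½mr² = 0.7352 kg·m². The pivot is at distance d = 0.437 m from the centre of mass.
By the parallel-axis theorem, I = I_cm + md² = 0.7352 + 1.470 = 2.206 kg·m².
T = 2π√(I/(mgd)) = 2π√(2.206/(7.70 × 24.8 × 0.437)) = 1.02 s.

1.02 s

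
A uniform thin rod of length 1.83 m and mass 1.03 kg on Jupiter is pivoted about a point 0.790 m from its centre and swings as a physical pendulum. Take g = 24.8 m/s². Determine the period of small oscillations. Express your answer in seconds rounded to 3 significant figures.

1.35 s

For a physical pendulum T = 2π√(I/(mgd)), with d = 0.7900 m from pivot to centre of mass.
I_cm = mL²/12 = 1.03 × 1.83²/12 = 0.2874 kg·m²; I = I_cm + md² = 0.2874 + 1.03 × 0.7900² = 0.9303 kg·m².
T = 2π√(0.9303/(1.03 × 24.8 × 0.7900)) = 1.35 s.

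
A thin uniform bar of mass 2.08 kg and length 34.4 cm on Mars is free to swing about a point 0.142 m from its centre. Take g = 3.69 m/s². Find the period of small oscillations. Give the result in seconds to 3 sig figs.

1.50 s

For a physical pendulum T = 2π√(I/(mgd)), with d = 0.1420 m from pivot to centre of mass.
I_cm = mL²/12 = 2.08 × 0.344²/12 = 0.02051 kg·m²; I = I_cm + md² = 0.02051 + 2.08 × 0.1420² = 0.06245 kg·m².
T = 2π√(0.06245/(2.08 × 3.69 × 0.1420)) = 1.50 s.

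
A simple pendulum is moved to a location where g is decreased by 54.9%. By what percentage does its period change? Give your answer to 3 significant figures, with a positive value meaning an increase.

48.9%

T ∝ 1/√g, so T'/T = 1/√(0.4510) = 1.489.
Percentage change in T = (1.489 − 1) × 100% = 48.9%.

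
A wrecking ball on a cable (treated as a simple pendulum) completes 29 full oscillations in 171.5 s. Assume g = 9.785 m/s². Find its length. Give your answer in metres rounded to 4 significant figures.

T = 171.5/29 = 5.9138 s.
From T = 2π√(L/g), L = gT²/(4π²) = 9.785 × 5.9138²/(4π²) = 8.668 m.

8.668 m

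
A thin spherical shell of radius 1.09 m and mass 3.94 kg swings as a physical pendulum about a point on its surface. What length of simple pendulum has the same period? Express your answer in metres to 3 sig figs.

1.82 m

The equivalent simple-pendulum length is L_eq = I/(md), where I is about the pivot and d = 1.090 m.
I_cm = (2/3)mR² = 3.121 kg·m², so I = I_cm + md² = 3.121 + 4.681 = 7.802 kg·m².
L_eq = 7.802/(3.94 × 1.090) = 1.82 m.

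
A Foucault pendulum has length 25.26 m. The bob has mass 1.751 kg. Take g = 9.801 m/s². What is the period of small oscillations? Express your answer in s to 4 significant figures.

T = 2π√(L/g) = 2π√(25.26/9.801) = 2π × 1.6054 = 10.09 s.

10.09 s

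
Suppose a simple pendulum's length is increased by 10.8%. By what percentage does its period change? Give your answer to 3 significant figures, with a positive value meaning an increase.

5.26%

T ∝ √L, so T'/T = √(1.108) = 1.053.
Percentage change in T = (1.053 − 1) × 100% = 5.26%.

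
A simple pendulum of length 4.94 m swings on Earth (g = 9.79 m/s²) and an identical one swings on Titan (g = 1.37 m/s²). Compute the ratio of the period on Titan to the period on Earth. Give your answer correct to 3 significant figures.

2.67

T ∝ 1/√g, so T₂/T₁ = √(g₁/g₂) = √(9.79/1.37) = 2.67.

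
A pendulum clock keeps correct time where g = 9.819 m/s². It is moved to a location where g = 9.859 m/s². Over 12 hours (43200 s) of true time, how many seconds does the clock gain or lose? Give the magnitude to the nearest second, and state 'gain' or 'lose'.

The clock's period scales as T ∝ 1/√g, so T'/T = √(9.819/9.859) = 0.997969.
In 43200 s of true time the clock registers 43200/0.997969 = 43287.9 s, so it gains 88 s.

gain 88 s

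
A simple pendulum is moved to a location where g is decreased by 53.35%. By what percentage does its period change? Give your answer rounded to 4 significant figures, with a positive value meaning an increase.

46.41%

T ∝ 1/√g, so T'/T = 1/√(0.46650) = 1.4641.
Percentage change in T = (1.4641 − 1) × 100% = 46.41%.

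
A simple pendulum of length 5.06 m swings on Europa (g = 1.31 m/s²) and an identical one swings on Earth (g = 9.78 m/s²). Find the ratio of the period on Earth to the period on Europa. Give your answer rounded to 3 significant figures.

0.366

T ∝ 1/√g, so T₂/T₁ = √(g₁/g₂) = √(1.31/9.78) = 0.366.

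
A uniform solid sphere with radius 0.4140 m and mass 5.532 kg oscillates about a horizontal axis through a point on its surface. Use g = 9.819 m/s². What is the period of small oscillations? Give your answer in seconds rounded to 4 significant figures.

1.527 s

I_cm = (2/5)mr² = 0.37927 kg·m². The pivot is at distance d = 0.4140 m from the centre of mass.
By the parallel-axis theorem, I = I_cm + md² = 0.37927 + 0.94816 = 1.3274 kg·m².
T = 2π√(I/(mgd)) = 2π√(1.3274/(5.532 × 9.819 × 0.4140)) = 1.527 s.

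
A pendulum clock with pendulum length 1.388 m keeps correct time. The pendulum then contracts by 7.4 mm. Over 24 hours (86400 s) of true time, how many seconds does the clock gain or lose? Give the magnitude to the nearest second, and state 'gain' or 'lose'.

gain 231 s

T ∝ √L, so T'/T = √(1.38060/1.388) = 0.997331.
In 86400 s of true time the clock registers 86400/0.997331 = 86631.2 s, so it gains 231 s.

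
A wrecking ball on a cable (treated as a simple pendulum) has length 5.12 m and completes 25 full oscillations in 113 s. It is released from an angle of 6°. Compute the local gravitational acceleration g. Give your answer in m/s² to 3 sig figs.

T = 113/25 = 4.520 s.
From T = 2π√(L/g), g = 4π²L/T² = 4π² × 5.12/4.520² = 9.89 m/s².

9.89 m/s²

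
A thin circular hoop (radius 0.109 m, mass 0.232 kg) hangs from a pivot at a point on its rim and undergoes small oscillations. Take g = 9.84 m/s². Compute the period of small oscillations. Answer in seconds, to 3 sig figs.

I_cm = mr² = 0.002756 kg·m². The pivot is at distance d = 0.109 m from the centre of mass.
By the parallel-axis theorem, I = I_cm + md² = 0.002756 + 0.002756 = 0.005513 kg·m².
T = 2π√(I/(mgd)) = 2π√(0.005513/(0.232 × 9.84 × 0.109)) = 0.935 s.

0.935 s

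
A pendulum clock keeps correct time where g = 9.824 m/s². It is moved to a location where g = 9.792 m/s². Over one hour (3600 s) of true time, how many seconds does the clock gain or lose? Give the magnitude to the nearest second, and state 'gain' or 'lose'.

The clock's period scales as T ∝ 1/√g, so T'/T = √(9.824/9.792) = 1.00163.
In 3600 s of true time the clock registers 3600/1.00163 = 3594.1 s, so it loses 6 s.

lose 6 s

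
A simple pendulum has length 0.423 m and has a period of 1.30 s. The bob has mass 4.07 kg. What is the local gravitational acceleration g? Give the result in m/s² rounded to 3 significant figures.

9.88 m/s²

From T = 2π√(L/g), g = 4π²L/T² = 4π² × 0.423/1.300² = 9.88 m/s².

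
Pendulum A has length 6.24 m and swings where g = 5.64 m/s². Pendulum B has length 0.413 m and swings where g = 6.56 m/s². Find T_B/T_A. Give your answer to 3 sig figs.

0.239

T = 2π√(L/g), so T_B/T_A = √((L_B/g_B)/(L_A/g_A)) = √((0.413/6.56)/(6.24/5.64)) = 0.239.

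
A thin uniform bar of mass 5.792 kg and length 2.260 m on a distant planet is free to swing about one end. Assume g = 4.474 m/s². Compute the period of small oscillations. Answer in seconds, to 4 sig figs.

3.646 s

For a physical pendulum T = 2π√(I/(mgd)), with d = 1.1300 m from pivot to centre of mass.
I_cm = mL²/12 = 5.792 × 2.260²/12 = 2.4653 kg·m²; I = I_cm + md² = 2.4653 + 5.792 × 1.1300² = 9.8611 kg·m².
T = 2π√(9.8611/(5.792 × 4.474 × 1.1300)) = 3.646 s.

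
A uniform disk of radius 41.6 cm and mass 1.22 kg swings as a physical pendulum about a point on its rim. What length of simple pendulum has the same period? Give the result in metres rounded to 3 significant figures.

0.624 m

The equivalent simple-pendulum length is L_eq = I/(md), where I is about the pivot and d = 0.4160 m.
I_cm = ½mR² = 0.1056 kg·m², so I = I_cm + md² = 0.1056 + 0.2111 = 0.3167 kg·m².
L_eq = 0.3167/(1.22 × 0.4160) = 0.624 m.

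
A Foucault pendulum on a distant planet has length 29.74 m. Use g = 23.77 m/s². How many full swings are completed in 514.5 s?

T = 2π√(L/g) = 2π√(29.74/23.77) = 7.0281 s.
Number of complete oscillations = ⌊514.5/7.0281⌋ = ⌊73.206⌋ = 73.

73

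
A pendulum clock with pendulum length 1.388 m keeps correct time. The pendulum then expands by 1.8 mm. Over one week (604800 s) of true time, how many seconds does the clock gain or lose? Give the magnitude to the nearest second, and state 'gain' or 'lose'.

T ∝ √L, so T'/T = √(1.38980/1.388) = 1.00065.
In 604800 s of true time the clock registers 604800/1.00065 = 604408.2 s, so it loses 392 s.

lose 392 s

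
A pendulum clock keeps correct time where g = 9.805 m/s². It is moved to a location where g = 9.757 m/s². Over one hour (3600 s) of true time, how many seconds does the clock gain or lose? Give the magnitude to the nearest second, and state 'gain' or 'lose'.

lose 9 s

The clock's period scales as T ∝ 1/√g, so T'/T = √(9.805/9.757) = 1.00246.
In 3600 s of true time the clock registers 3600/1.00246 = 3591.2 s, so it loses 9 s.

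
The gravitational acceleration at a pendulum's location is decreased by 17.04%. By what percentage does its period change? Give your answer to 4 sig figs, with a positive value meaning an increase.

T ∝ 1/√g, so T'/T = 1/√(0.82960) = 1.0979.
Percentage change in T = (1.0979 − 1) × 100% = 9.791%.

9.791%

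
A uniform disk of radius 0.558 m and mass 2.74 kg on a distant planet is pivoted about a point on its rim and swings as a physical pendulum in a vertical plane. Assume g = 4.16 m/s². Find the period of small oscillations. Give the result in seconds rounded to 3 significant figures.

2.82 s

I_cm = ½mr² = 0.4266 kg·m². The pivot is at distance d = 0.558 m from the centre of mass.
By the parallel-axis theorem, I = I_cm + md² = 0.4266 + 0.8531 = 1.280 kg·m².
T = 2π√(I/(mgd)) = 2π√(1.280/(2.74 × 4.16 × 0.558)) = 2.82 s.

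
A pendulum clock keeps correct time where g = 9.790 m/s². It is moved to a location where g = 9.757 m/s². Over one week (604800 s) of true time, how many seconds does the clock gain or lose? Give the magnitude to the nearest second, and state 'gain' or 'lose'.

lose 1020 s

The clock's period scales as T ∝ 1/√g, so T'/T = √(9.790/9.757) = 1.00169.
In 604800 s of true time the clock registers 604800/1.00169 = 603779.8 s, so it loses 1020 s.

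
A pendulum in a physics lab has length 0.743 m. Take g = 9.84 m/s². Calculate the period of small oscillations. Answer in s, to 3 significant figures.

T = 2π√(L/g) = 2π√(0.743/9.84) = 2π × 0.2748 = 1.73 s.

1.73 s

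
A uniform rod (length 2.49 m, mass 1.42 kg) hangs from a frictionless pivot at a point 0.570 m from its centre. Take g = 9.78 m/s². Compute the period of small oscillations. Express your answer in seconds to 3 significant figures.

For a physical pendulum T = 2π√(I/(mgd)), with d = 0.5700 m from pivot to centre of mass.
I_cm = mL²/12 = 1.42 × 2.49²/12 = 0.7337 kg·m²; I = I_cm + md² = 0.7337 + 1.42 × 0.5700² = 1.195 kg·m².
T = 2π√(1.195/(1.42 × 9.78 × 0.5700)) = 2.44 s.

2.44 s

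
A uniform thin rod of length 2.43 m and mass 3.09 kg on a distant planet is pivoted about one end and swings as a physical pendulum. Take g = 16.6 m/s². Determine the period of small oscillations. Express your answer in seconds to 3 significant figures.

1.96 s

For a physical pendulum T = 2π√(I/(mgd)), with d = 1.215 m from pivot to centre of mass.
I_cm = mL²/12 = 3.09 × 2.43²/12 = 1.521 kg·m²; I = I_cm + md² = 1.521 + 3.09 × 1.215² = 6.082 kg·m².
T = 2π√(6.082/(3.09 × 16.6 × 1.215)) = 1.96 s.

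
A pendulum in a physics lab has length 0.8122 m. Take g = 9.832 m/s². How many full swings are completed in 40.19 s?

22

T = 2π√(L/g) = 2π√(0.8122/9.832) = 1.8059 s.
Number of complete oscillations = ⌊40.19/1.8059⌋ = ⌊22.255⌋ = 22.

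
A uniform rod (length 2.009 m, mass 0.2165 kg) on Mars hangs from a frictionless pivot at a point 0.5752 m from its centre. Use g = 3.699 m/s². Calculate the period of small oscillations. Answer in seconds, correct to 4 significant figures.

3.518 s

For a physical pendulum T = 2π√(I/(mgd)), with d = 0.57520 m from pivot to centre of mass.
I_cm = mL²/12 = 0.2165 × 2.009²/12 = 0.072818 kg·m²; I = I_cm + md² = 0.072818 + 0.2165 × 0.57520² = 0.14445 kg·m².
T = 2π√(0.14445/(0.2165 × 3.699 × 0.57520)) = 3.518 s.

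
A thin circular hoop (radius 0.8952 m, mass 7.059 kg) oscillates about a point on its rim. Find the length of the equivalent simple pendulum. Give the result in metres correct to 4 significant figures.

The equivalent simple-pendulum length is L_eq = I/(md), where I is about the pivot and d = 0.89520 m.
I_cm = mR² = 5.6570 kg·m², so I = I_cm + md² = 5.6570 + 5.6570 = 11.314 kg·m².
L_eq = 11.314/(7.059 × 0.89520) = 1.790 m.

1.790 m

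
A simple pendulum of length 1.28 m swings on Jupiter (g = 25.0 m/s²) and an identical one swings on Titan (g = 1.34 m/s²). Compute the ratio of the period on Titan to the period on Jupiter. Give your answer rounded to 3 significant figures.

T ∝ 1/√g, so T₂/T₁ = √(g₁/g₂) = √(25.0/1.34) = 4.32.

4.32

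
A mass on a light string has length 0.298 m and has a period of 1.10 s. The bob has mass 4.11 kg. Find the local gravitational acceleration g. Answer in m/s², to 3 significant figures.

From T = 2π√(L/g), g = 4π²L/T² = 4π² × 0.298/1.100² = 9.72 m/s².

9.72 m/s²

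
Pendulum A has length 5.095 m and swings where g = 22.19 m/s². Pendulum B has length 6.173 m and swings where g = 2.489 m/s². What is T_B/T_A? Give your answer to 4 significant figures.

T = 2π√(L/g), so T_B/T_A = √((L_B/g_B)/(L_A/g_A)) = √((6.173/2.489)/(5.095/22.19)) = 3.287.

3.287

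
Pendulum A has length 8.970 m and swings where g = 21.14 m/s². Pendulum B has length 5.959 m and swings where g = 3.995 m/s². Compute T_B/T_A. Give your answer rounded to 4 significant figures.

T = 2π√(L/g), so T_B/T_A = √((L_B/g_B)/(L_A/g_A)) = √((5.959/3.995)/(8.970/21.14)) = 1.875.

1.875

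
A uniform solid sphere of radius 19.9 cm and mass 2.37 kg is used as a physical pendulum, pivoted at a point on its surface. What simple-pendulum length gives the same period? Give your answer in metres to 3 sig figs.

0.279 m

The equivalent simple-pendulum length is L_eq = I/(md), where I is about the pivot and d = 0.1990 m.
I_cm = (2/5)mR² = 0.03754 kg·m², so I = I_cm + md² = 0.03754 + 0.09385 = 0.1314 kg·m².
L_eq = 0.1314/(2.37 × 0.1990) = 0.279 m.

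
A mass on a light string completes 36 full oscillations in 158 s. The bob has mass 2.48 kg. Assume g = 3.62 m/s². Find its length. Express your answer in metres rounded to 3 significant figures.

T = 158/36 = 4.389 s.
From T = 2π√(L/g), L = gT²/(4π²) = 3.62 × 4.389²/(4π²) = 1.77 m.

1.77 m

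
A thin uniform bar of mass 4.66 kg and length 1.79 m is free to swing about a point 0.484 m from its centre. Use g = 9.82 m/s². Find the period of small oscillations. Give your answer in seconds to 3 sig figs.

For a physical pendulum T = 2π√(I/(mgd)), with d = 0.4840 m from pivot to centre of mass.
I_cm = mL²/12 = 4.66 × 1.79²/12 = 1.244 kg·m²; I = I_cm + md² = 1.244 + 4.66 × 0.4840² = 2.336 kg·m².
T = 2π√(2.336/(4.66 × 9.82 × 0.4840)) = 2.04 s.

2.04 s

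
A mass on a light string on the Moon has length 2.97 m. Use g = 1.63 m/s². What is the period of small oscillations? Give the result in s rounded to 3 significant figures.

8.48 s

T = 2π√(L/g) = 2π√(2.97/1.63) = 2π × 1.350 = 8.48 s.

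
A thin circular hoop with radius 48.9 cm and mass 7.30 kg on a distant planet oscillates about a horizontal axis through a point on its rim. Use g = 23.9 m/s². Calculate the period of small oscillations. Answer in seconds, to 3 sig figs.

1.27 s

I_cm = mr² = 1.746 kg·m². The pivot is at distance d = 0.489 m from the centre of mass.
By the parallel-axis theorem, I = I_cm + md² = 1.746 + 1.746 = 3.491 kg·m².
T = 2π√(I/(mgd)) = 2π√(3.491/(7.30 × 23.9 × 0.489)) = 1.27 s.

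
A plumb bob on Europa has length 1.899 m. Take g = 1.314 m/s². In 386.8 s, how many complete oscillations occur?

51

T = 2π√(L/g) = 2π√(1.899/1.314) = 7.5534 s.
Number of complete oscillations = ⌊386.8/7.5534⌋ = ⌊51.208⌋ = 51.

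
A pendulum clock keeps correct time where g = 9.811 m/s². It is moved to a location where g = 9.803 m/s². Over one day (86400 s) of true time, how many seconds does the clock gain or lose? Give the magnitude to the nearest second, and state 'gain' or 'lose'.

lose 35 s

The clock's period scales as T ∝ 1/√g, so T'/T = √(9.811/9.803) = 1.00041.
In 86400 s of true time the clock registers 86400/1.00041 = 86364.8 s, so it loses 35 s.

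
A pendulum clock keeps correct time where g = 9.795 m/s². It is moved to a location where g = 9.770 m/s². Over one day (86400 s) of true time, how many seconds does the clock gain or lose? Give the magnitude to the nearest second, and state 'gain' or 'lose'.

lose 110 s

The clock's period scales as T ∝ 1/√g, so T'/T = √(9.795/9.770) = 1.00128.
In 86400 s of true time the clock registers 86400/1.00128 = 86289.7 s, so it loses 110 s.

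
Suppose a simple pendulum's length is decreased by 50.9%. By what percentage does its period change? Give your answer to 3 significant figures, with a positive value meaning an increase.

T ∝ √L, so T'/T = √(0.4910) = 0.7007.
Percentage change in T = (0.7007 − 1) × 100% = -29.9%.

-29.9%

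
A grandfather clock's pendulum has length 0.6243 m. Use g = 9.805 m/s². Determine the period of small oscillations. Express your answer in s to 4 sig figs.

T = 2π√(L/g) = 2π√(0.6243/9.805) = 2π × 0.25233 = 1.585 s.

1.585 s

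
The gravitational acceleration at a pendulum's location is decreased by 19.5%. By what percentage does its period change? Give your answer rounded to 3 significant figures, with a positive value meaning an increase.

11.5%

T ∝ 1/√g, so T'/T = 1/√(0.8050) = 1.115.
Percentage change in T = (1.115 − 1) × 100% = 11.5%.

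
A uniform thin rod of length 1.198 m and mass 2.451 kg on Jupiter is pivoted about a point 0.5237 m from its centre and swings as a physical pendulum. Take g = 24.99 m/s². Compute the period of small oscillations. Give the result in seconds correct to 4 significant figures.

For a physical pendulum T = 2π√(I/(mgd)), with d = 0.52370 m from pivot to centre of mass.
I_cm = mL²/12 = 2.451 × 1.198²/12 = 0.29314 kg·m²; I = I_cm + md² = 0.29314 + 2.451 × 0.52370² = 0.96536 kg·m².
T = 2π√(0.96536/(2.451 × 24.99 × 0.52370)) = 1.090 s.

1.090 s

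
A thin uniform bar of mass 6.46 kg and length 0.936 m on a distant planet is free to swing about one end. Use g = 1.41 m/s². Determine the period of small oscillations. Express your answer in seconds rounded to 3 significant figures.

For a physical pendulum T = 2π√(I/(mgd)), with d = 0.4680 m from pivot to centre of mass.
I_cm = mL²/12 = 6.46 × 0.936²/12 = 0.4716 kg·m²; I = I_cm + md² = 0.4716 + 6.46 × 0.4680² = 1.887 kg·m².
T = 2π√(1.887/(6.46 × 1.41 × 0.4680)) = 4.18 s.

4.18 s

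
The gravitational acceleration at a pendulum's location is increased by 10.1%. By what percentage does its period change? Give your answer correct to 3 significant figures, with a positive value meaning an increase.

-4.70%

T ∝ 1/√g, so T'/T = 1/√(1.101) = 0.9530.
Percentage change in T = (0.9530 − 1) × 100% = -4.70%.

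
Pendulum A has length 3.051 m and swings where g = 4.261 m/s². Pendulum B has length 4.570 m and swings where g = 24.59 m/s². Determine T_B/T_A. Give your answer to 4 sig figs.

0.5095

T = 2π√(L/g), so T_B/T_A = √((L_B/g_B)/(L_A/g_A)) = √((4.570/24.59)/(3.051/4.261)) = 0.5095.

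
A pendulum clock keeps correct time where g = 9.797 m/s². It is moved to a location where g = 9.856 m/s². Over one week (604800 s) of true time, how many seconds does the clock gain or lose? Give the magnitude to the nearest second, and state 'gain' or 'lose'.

gain 1818 s

The clock's period scales as T ∝ 1/√g, so T'/T = √(9.797/9.856) = 0.997002.
In 604800 s of true time the clock registers 604800/0.997002 = 606618.4 s, so it gains 1818 s.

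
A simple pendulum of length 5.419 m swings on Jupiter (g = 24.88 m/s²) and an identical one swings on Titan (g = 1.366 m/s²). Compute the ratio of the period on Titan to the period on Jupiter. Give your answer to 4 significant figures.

4.268

T ∝ 1/√g, so T₂/T₁ = √(g₁/g₂) = √(24.88/1.366) = 4.268.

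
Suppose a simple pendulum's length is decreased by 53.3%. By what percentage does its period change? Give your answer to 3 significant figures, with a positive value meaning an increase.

-31.7%

T ∝ √L, so T'/T = √(0.4670) = 0.6834.
Percentage change in T = (0.6834 − 1) × 100% = -31.7%.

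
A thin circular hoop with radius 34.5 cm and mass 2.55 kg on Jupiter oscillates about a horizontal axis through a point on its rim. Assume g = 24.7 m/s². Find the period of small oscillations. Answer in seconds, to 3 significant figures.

I_cm = mr² = 0.3035 kg·m². The pivot is at distance d = 0.345 m from the centre of mass.
By the parallel-axis theorem, I = I_cm + md² = 0.3035 + 0.3035 = 0.6070 kg·m².
T = 2π√(I/(mgd)) = 2π√(0.6070/(2.55 × 24.7 × 0.345)) = 1.05 s.

1.05 s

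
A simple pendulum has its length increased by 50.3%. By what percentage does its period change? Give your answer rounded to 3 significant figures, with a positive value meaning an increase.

22.6%

T ∝ √L, so T'/T = √(1.503) = 1.226.
Percentage change in T = (1.226 − 1) × 100% = 22.6%.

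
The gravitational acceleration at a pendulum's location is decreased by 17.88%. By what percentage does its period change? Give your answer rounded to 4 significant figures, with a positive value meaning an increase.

10.35%

T ∝ 1/√g, so T'/T = 1/√(0.82120) = 1.1035.
Percentage change in T = (1.1035 − 1) × 100% = 10.35%.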